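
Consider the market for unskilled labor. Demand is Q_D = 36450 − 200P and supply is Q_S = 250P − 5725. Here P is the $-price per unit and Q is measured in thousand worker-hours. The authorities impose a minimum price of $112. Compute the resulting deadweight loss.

In inverse form: demand P = 182.25 − 0.005Q, supply P = 22.9 + 0.004Q.
Competitive equilibrium: 182.25 − 0.005Q = 22.9 + 0.004Q → Q* = 17705.5556, P* = 93.7222.
At the floor P = 112, quantity demanded = (182.25 − 112)/0.005 = 14050.
Sellers' marginal cost at Q' = 14050: 22.9 + 0.004·14050 = 79.1.
ΔQ = 17705.5556 − 14050 = 3655.5556; wedge = 112 − 79.1 = 32.9.
Welfare loss = ½ × 3655.5556 × 32.9 = $60133.89 thousand.

$60133.89 thousand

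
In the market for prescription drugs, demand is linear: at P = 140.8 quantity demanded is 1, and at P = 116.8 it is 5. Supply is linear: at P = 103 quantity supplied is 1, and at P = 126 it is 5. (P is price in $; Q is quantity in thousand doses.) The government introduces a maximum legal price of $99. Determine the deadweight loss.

Demand slope = (116.8 − 140.8)/(5 − 1) = −6, so P = 146.8 − 6Q.
Supply slope = (126 − 103)/(5 − 1) = 5.75, so P = 97.25 + 5.75Q.
Competitive equilibrium: 146.8 − 6Q = 97.25 + 5.75Q → Q* = 4.217, P* = 121.4979.
At the ceiling P = 99, quantity supplied = (99 − 97.25)/5.75 = 0.3043.
Willingness to pay at Q' = 0.3043: 146.8 − 6·0.3043 = 144.9742.
ΔQ = 4.217 − 0.3043 = 3.9127; wedge = 144.9742 − 99 = 45.9742.
Welfare loss = ½ × 3.9127 × 45.9742 = $89.94 thousand.

$89.94 thousand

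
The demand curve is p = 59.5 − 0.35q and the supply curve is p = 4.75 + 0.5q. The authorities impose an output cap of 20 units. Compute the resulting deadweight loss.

838.27

Competitive equilibrium: 59.5 − 0.35q = 4.75 + 0.5q → q* = 64.4118, p* = 36.9559.
At q = 20: demand price = 59.5 − 0.35·20 = 52.5; supply price = 4.75 + 0.5·20 = 14.75.
Δq = 64.4118 − 20 = 44.4118; wedge = 52.5 − 14.75 = 37.75.
DWL = ½ × 44.4118 × 37.75 = 838.27.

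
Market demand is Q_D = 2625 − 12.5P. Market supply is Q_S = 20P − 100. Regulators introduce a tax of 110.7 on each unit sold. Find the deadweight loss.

In inverse form: demand P = 210 − 0.08Q, supply P = 5 + 0.05Q.
Competitive equilibrium: 210 − 0.08Q = 5 + 0.05Q → Q* = 1576.92308, P* = 83.84615.
With the tax, the buyer price exceeds the seller price by 110.7: (210 − 0.08Q) − (5 + 0.05Q) = 110.7 → Q' = 725.38462.
ΔQ = 1576.92308 − 725.38462 = 851.53846; the wedge equals the tax, 110.7.
The triangle = ½ × 851.53846 × 110.7 = 47132.65.

47132.65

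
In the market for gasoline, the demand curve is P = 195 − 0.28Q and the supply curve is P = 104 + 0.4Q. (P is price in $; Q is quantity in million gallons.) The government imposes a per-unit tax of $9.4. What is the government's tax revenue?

Competitive equilibrium: 195 − 0.28Q = 104 + 0.4Q → Q* = 133.8235, P* = 157.5294.
With the tax, the buyer price exceeds the seller price by 9.4: (195 − 0.28Q) − (104 + 0.4Q) = 9.4 → Q' = 120.
Tax revenue = 9.4 × 120 = $1128 million.

$1128 million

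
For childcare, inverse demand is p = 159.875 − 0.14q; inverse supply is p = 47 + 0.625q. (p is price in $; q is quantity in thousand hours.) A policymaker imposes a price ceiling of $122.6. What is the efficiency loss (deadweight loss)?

$270.42 thousand

Competitive equilibrium: 159.875 − 0.14q = 47 + 0.625q → q* = 147.549, p* = 139.2181.
At the ceiling p = 122.6, quantity supplied = (122.6 − 47)/0.625 = 120.96.
Willingness to pay at q' = 120.96: 159.875 − 0.14·120.96 = 142.9406.
Δq = 147.549 − 120.96 = 26.589; wedge = 142.9406 − 122.6 = 20.3406.
Deadweight loss = ½ × 26.589 × 20.3406 = $270.42 thousand.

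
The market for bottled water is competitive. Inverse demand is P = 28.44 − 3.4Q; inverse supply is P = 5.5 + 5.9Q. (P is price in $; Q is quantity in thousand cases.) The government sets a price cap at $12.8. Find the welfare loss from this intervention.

Competitive equilibrium: 28.44 − 3.4Q = 5.5 + 5.9Q → Q* = 2.4667, P* = 20.0533.
At the ceiling P = 12.8, quantity supplied = (12.8 − 5.5)/5.9 = 1.2373.
Willingness to pay at Q' = 1.2373: 28.44 − 3.4·1.2373 = 24.2332.
ΔQ = 2.4667 − 1.2373 = 1.2294; wedge = 24.2332 − 12.8 = 11.4332.
DWL = ½ × 1.2294 × 11.4332 = $7.03 thousand.

$7.03 thousand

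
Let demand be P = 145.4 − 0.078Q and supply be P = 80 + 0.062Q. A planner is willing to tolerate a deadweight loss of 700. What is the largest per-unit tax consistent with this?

14

Competitive equilibrium: 145.4 − 0.078Q = 80 + 0.062Q → Q* = 467.1429, P* = 108.9629.
A tax t gives ΔQ = t/0.14 and wedge t, so DWL = t²/0.28.
t²/0.28 = 700 → t² = 196 → t = 14.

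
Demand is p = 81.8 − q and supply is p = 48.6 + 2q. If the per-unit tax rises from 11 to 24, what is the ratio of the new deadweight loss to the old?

4.760

Competitive equilibrium: 81.8 − q = 48.6 + 2q → q* = 11.0667, p* = 70.7333.
For a per-unit tax t: Δq = t/3, so DWL = ½·t·(t/3) = t²/6.
At t = 11: DWL = 20.167. At t = 24: DWL = 96.
Ratio = (24/11)² = 4.760.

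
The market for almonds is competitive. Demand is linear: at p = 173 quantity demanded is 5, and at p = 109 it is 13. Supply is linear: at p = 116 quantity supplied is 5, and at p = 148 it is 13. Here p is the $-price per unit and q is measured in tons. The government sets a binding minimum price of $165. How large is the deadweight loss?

Demand slope = (109 − 173)/(13 − 5) = −8, so p = 213 − 8q.
Supply slope = (148 − 116)/(13 − 5) = 4, so p = 96 + 4q.
Competitive equilibrium: 213 − 8q = 96 + 4q → q* = 9.75, p* = 135.
At the floor p = 165, quantity demanded = (213 − 165)/8 = 6.
Sellers' marginal cost at q' = 6: 96 + 4·6 = 120.
Δq = 9.75 − 6 = 3.75; wedge = 165 − 120 = 45.
Welfare loss = ½ × 3.75 × 45 = $84.375.

$84.375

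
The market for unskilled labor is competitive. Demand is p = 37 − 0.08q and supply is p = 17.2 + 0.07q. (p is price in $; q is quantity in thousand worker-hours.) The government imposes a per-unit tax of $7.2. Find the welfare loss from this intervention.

Competitive equilibrium: 37 − 0.08q = 17.2 + 0.07q → q* = 132, p* = 26.44.
With the tax, the buyer price exceeds the seller price by 7.2: (37 − 0.08q) − (17.2 + 0.07q) = 7.2 → q' = 84.
Δq = 132 − 84 = 48; the wedge equals the tax, 7.2.
DWL = ½ × 48 × 7.2 = $172.80 thousand.

$172.80 thousand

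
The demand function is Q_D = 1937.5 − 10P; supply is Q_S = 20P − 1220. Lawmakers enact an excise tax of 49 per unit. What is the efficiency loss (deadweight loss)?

8003.33

In inverse form: demand P = 193.75 − 0.1Q, supply P = 61 + 0.05Q.
Competitive equilibrium: 193.75 − 0.1Q = 61 + 0.05Q → Q* = 885, P* = 105.25.
With the tax, the buyer price exceeds the seller price by 49: (193.75 − 0.1Q) − (61 + 0.05Q) = 49 → Q' = 558.3333.
ΔQ = 885 − 558.3333 = 326.6667; the wedge equals the tax, 49.
Deadweight loss = ½ × 326.6667 × 49 = 8003.33.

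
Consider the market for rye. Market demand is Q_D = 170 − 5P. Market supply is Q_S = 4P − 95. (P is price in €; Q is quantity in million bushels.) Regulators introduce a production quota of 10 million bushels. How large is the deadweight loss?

€36.74 million

In inverse form: demand P = 34 − 0.2Q, supply P = 23.75 + 0.25Q.
Competitive equilibrium: 34 − 0.2Q = 23.75 + 0.25Q → Q* = 22.7778, P* = 29.4444.
At Q = 10: demand price = 34 − 0.2·10 = 32; supply price = 23.75 + 0.25·10 = 26.25.
ΔQ = 22.7778 − 10 = 12.7778; wedge = 32 − 26.25 = 5.75.
Welfare loss = ½ × 12.7778 × 5.75 = €36.74 million.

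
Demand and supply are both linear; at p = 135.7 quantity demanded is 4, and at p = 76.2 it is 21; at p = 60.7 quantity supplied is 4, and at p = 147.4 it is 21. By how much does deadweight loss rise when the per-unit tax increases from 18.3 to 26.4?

Demand slope = (76.2 − 135.7)/(21 − 4) = −3.5, so p = 149.7 − 3.5q.
Supply slope = (147.4 − 60.7)/(21 − 4) = 5.1, so p = 40.3 + 5.1q.
Competitive equilibrium: 149.7 − 3.5q = 40.3 + 5.1q → q* = 12.7209, p* = 105.1767.
For a per-unit tax t: Δq = t/8.6, so DWL = ½·t·(t/8.6) = t²/17.2.
At t = 18.3: DWL = 19.47. At t = 26.4: DWL = 40.521.
Increase = 40.521 − 19.47 = 21.05.

21.05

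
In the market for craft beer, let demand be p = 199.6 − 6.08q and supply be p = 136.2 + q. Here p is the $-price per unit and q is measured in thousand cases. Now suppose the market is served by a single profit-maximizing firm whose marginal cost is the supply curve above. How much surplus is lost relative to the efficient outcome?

Competitive equilibrium: 199.6 − 6.08q = 136.2 + q → q* = 8.9548, p* = 145.1548.
Marginal revenue: MR = 199.6 − 12.16q. Set MR = MC: 199.6 − 12.16q = 136.2 + q → q_m = 4.8176.
Price p_m = 199.6 − 6.08·4.8176 = 170.309; MC(q_m) = 136.2 + 1·4.8176 = 141.0176.
Competitive q* = 8.9548, so Δq = 4.1372; wedge = 170.309 − 141.0176 = 29.2914.
The triangle = ½ × 4.1372 × 29.2914 = $60.59 thousand.

$60.59 thousand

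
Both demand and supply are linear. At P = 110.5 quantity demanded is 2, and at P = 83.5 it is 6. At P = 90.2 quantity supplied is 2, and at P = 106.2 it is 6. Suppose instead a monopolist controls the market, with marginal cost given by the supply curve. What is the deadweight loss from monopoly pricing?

Demand slope = (83.5 − 110.5)/(6 − 2) = −6.75, so P = 124 − 6.75Q.
Supply slope = (106.2 − 90.2)/(6 − 2) = 4, so P = 82.2 + 4Q.
Competitive equilibrium: 124 − 6.75Q = 82.2 + 4Q → Q* = 3.8884, P* = 97.7535.
Marginal revenue: MR = 124 − 13.5Q. Set MR = MC: 124 − 13.5Q = 82.2 + 4Q → Q_m = 2.3886.
Price P_m = 124 − 6.75·2.3886 = 107.877; MC(Q_m) = 82.2 + 4·2.3886 = 91.7544.
Competitive Q* = 3.8884, so ΔQ = 1.4998; wedge = 107.877 − 91.7544 = 16.1226.
Deadweight loss = ½ × 1.4998 × 16.1226 = 12.09.

12.09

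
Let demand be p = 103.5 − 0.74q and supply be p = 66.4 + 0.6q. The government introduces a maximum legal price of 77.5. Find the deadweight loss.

56.54

Competitive equilibrium: 103.5 − 0.74q = 66.4 + 0.6q → q* = 27.6866, p* = 83.0119.
At the ceiling p = 77.5, quantity supplied = (77.5 − 66.4)/0.6 = 18.5.
Willingness to pay at q' = 18.5: 103.5 − 0.74·18.5 = 89.81.
Δq = 27.6866 − 18.5 = 9.1866; wedge = 89.81 − 77.5 = 12.31.
The triangle = ½ × 9.1866 × 12.31 = 56.54.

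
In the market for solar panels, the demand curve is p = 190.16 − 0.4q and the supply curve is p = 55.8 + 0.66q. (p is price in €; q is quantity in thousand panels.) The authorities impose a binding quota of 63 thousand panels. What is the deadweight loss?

€2154.27 thousand

Competitive equilibrium: 190.16 − 0.4q = 55.8 + 0.66q → q* = 126.7547, p* = 139.4581.
At q = 63: demand price = 190.16 − 0.4·63 = 164.96; supply price = 55.8 + 0.66·63 = 97.38.
Δq = 126.7547 − 63 = 63.7547; wedge = 164.96 − 97.38 = 67.58.
Deadweight loss = ½ × 63.7547 × 67.58 = €2154.27 thousand.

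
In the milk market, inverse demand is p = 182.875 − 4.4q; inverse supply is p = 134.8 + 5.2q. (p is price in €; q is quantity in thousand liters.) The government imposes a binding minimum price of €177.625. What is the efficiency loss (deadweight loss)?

Competitive equilibrium: 182.875 − 4.4q = 134.8 + 5.2q → q* = 5.0078, p* = 160.8406.
At the floor p = 177.625, quantity demanded = (182.875 − 177.625)/4.4 = 1.1932.
Sellers' marginal cost at q' = 1.1932: 134.8 + 5.2·1.1932 = 141.0046.
Δq = 5.0078 − 1.1932 = 3.8146; wedge = 177.625 − 141.0046 = 36.6204.
Welfare loss = ½ × 3.8146 × 36.6204 = €69.85 thousand.

€69.85 thousand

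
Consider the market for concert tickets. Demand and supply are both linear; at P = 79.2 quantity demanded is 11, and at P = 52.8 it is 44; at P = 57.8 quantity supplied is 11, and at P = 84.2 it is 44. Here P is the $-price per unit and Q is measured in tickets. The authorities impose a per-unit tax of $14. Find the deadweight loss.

Demand slope = (52.8 − 79.2)/(44 − 11) = −0.8, so P = 88 − 0.8Q.
Supply slope = (84.2 − 57.8)/(44 − 11) = 0.8, so P = 49 + 0.8Q.
Competitive equilibrium: 88 − 0.8Q = 49 + 0.8Q → Q* = 24.375, P* = 68.5.
With the tax, the buyer price exceeds the seller price by 14: (88 − 0.8Q) − (49 + 0.8Q) = 14 → Q' = 15.625.
ΔQ = 24.375 − 15.625 = 8.75; the wedge equals the tax, 14.
Welfare loss = ½ × 8.75 × 14 = $61.25.

$61.25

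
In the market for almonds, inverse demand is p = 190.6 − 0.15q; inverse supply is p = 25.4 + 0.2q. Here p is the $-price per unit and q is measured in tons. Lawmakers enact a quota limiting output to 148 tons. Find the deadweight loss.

Competitive equilibrium: 190.6 − 0.15q = 25.4 + 0.2q → q* = 472, p* = 119.8.
At q = 148: demand price = 190.6 − 0.15·148 = 168.4; supply price = 25.4 + 0.2·148 = 55.
Δq = 472 − 148 = 324; wedge = 168.4 − 55 = 113.4.
Welfare loss = ½ × 324 × 113.4 = $18370.80.

$18370.80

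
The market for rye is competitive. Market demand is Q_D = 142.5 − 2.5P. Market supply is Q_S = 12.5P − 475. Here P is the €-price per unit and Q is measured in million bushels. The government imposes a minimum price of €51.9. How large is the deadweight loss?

In inverse form: demand P = 57 − 0.4Q, supply P = 38 + 0.08Q.
Competitive equilibrium: 57 − 0.4Q = 38 + 0.08Q → Q* = 39.5833, P* = 41.1667.
At the floor P = 51.9, quantity demanded = (57 − 51.9)/0.4 = 12.75.
Sellers' marginal cost at Q' = 12.75: 38 + 0.08·12.75 = 39.02.
ΔQ = 39.5833 − 12.75 = 26.8333; wedge = 51.9 − 39.02 = 12.88.
DWL = ½ × 26.8333 × 12.88 = €172.81 million.

€172.81 million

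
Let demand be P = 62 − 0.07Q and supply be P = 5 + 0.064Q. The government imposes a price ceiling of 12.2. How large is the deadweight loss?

Competitive equilibrium: 62 − 0.07Q = 5 + 0.064Q → Q* = 425.3731, P* = 32.2239.
At the ceiling P = 12.2, quantity supplied = (12.2 − 5)/0.064 = 112.5.
Willingness to pay at Q' = 112.5: 62 − 0.07·112.5 = 54.125.
ΔQ = 425.3731 − 112.5 = 312.8731; wedge = 54.125 − 12.2 = 41.925.
DWL = ½ × 312.8731 × 41.925 = 6558.60.

6558.60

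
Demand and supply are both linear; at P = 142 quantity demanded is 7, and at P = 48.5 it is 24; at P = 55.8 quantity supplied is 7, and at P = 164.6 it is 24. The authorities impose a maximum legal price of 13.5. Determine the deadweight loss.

Demand slope = (48.5 − 142)/(24 − 7) = −5.5, so P = 180.5 − 5.5Q.
Supply slope = (164.6 − 55.8)/(24 − 7) = 6.4, so P = 11 + 6.4Q.
Competitive equilibrium: 180.5 − 5.5Q = 11 + 6.4Q → Q* = 14.2437, P* = 102.1597.
At the ceiling P = 13.5, quantity supplied = (13.5 − 11)/6.4 = 0.3906.
Willingness to pay at Q' = 0.3906: 180.5 − 5.5·0.3906 = 178.3517.
ΔQ = 14.2437 − 0.3906 = 13.8531; wedge = 178.3517 − 13.5 = 164.8517.
DWL = ½ × 13.8531 × 164.8517 = 1141.85.

1141.85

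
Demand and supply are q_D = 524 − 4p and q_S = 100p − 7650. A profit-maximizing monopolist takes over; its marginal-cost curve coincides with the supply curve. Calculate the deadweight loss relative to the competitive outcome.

1372.55

In inverse form: demand p = 131 − 0.25q, supply p = 76.5 + 0.01q.
Competitive equilibrium: 131 − 0.25q = 76.5 + 0.01q → q* = 209.61538, p* = 78.59615.
Marginal revenue: MR = 131 − 0.5q. Set MR = MC: 131 − 0.5q = 76.5 + 0.01q → q_m = 106.86275.
Price p_m = 131 − 0.25·106.86275 = 104.28431; MC(q_m) = 76.5 + 0.01·106.86275 = 77.56863.
Competitive q* = 209.61538, so Δq = 102.75263; wedge = 104.28431 − 77.56863 = 26.71568.
Welfare loss = ½ × 102.75263 × 26.71568 = 1372.55.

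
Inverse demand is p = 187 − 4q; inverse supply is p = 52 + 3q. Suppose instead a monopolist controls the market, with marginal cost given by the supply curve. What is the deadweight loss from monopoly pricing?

Competitive equilibrium: 187 − 4q = 52 + 3q → q* = 19.2857, p* = 109.8571.
Marginal revenue: MR = 187 − 8q. Set MR = MC: 187 − 8q = 52 + 3q → q_m = 12.2727.
Price p_m = 187 − 4·12.2727 = 137.9092; MC(q_m) = 52 + 3·12.2727 = 88.8181.
Competitive q* = 19.2857, so Δq = 7.013; wedge = 137.9092 − 88.8181 = 49.0911.
The triangle = ½ × 7.013 × 49.0911 = 172.14.

172.14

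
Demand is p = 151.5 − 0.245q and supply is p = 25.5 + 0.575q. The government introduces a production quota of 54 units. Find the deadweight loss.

4072.05

Competitive equilibrium: 151.5 − 0.245q = 25.5 + 0.575q → q* = 153.6585, p* = 113.8537.
At q = 54: demand price = 151.5 − 0.245·54 = 138.27; supply price = 25.5 + 0.575·54 = 56.55.
Δq = 153.6585 − 54 = 99.6585; wedge = 138.27 − 56.55 = 81.72.
The triangle = ½ × 99.6585 × 81.72 = 4072.05.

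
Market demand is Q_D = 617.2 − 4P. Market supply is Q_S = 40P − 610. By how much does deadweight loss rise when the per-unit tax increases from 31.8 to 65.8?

In inverse form: demand P = 154.3 − 0.25Q, supply P = 15.25 + 0.025Q.
Competitive equilibrium: 154.3 − 0.25Q = 15.25 + 0.025Q → Q* = 505.6364, P* = 27.8909.
For a per-unit tax t: ΔQ = t/0.275, so DWL = ½·t·(t/0.275) = t²/0.55.
At t = 31.8: DWL = 1838.6182. At t = 65.8: DWL = 7872.0727.
Increase = 7872.0727 − 1838.6182 = 6033.45.

6033.45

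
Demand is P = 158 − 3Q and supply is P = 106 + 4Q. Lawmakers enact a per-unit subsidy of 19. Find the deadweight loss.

Competitive equilibrium: 158 − 3Q = 106 + 4Q → Q* = 7.4286, P* = 135.7143.
The subsidy lowers effective supply by 19: P = 87 + 4Q.
New quantity: 158 − 3Q = 87 + 4Q → Q' = 10.1429.
Overproduction ΔQ = 10.1429 − 7.4286 = 2.7143; wedge = subsidy = 19.
The triangle = ½ × 2.7143 × 19 = 25.79.

25.79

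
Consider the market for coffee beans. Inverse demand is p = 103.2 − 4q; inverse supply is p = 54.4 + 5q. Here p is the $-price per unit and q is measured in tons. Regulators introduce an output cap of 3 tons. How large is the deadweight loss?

Competitive equilibrium: 103.2 − 4q = 54.4 + 5q → q* = 5.4222, p* = 81.5111.
At q = 3: demand price = 103.2 − 4·3 = 91.2; supply price = 54.4 + 5·3 = 69.4.
Δq = 5.4222 − 3 = 2.4222; wedge = 91.2 − 69.4 = 21.8.
Deadweight loss = ½ × 2.4222 × 21.8 = $26.40.

$26.40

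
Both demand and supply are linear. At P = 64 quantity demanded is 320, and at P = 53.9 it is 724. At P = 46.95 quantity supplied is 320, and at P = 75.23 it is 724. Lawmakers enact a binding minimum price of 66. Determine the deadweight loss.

Demand slope = (53.9 − 64)/(724 − 320) = −0.025, so P = 72 − 0.025Q.
Supply slope = (75.23 − 46.95)/(724 − 320) = 0.07, so P = 24.55 + 0.07Q.
Competitive equilibrium: 72 − 0.025Q = 24.55 + 0.07Q → Q* = 499.4737, P* = 59.5132.
At the floor P = 66, quantity demanded = (72 − 66)/0.025 = 240.
Sellers' marginal cost at Q' = 240: 24.55 + 0.07·240 = 41.35.
ΔQ = 499.4737 − 240 = 259.4737; wedge = 66 − 41.35 = 24.65.
Deadweight loss = ½ × 259.4737 × 24.65 = 3198.01.

3198.01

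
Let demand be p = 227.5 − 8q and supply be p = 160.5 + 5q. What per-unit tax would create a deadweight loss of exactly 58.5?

Competitive equilibrium: 227.5 − 8q = 160.5 + 5q → q* = 5.1538, p* = 186.2692.
A tax t gives Δq = t/13 and wedge t, so DWL = t²/26.
t²/26 = 58.5 → t² = 1521 → t = 39.

39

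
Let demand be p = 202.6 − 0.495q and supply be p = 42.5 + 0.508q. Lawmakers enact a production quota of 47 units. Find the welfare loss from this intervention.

Competitive equilibrium: 202.6 − 0.495q = 42.5 + 0.508q → q* = 159.62114, p* = 123.58754.
At q = 47: demand price = 202.6 − 0.495·47 = 179.335; supply price = 42.5 + 0.508·47 = 66.376.
Δq = 159.62114 − 47 = 112.62114; wedge = 179.335 − 66.376 = 112.959.
DWL = ½ × 112.62114 × 112.959 = 6360.79.

6360.79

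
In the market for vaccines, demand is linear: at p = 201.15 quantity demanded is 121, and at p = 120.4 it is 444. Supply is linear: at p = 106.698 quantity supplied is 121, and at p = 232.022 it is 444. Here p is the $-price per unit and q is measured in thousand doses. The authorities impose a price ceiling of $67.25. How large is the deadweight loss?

$19891.91 thousand

Demand slope = (120.4 − 201.15)/(444 − 121) = −0.25, so p = 231.4 − 0.25q.
Supply slope = (232.022 − 106.698)/(444 − 121) = 0.388, so p = 59.75 + 0.388q.
Competitive equilibrium: 231.4 − 0.25q = 59.75 + 0.388q → q* = 269.0439, p* = 164.139.
At the ceiling p = 67.25, quantity supplied = (67.25 − 59.75)/0.388 = 19.3299.
Willingness to pay at q' = 19.3299: 231.4 − 0.25·19.3299 = 226.5675.
Δq = 269.0439 − 19.3299 = 249.714; wedge = 226.5675 − 67.25 = 159.3175.
Welfare loss = ½ × 249.714 × 159.3175 = $19891.91 thousand.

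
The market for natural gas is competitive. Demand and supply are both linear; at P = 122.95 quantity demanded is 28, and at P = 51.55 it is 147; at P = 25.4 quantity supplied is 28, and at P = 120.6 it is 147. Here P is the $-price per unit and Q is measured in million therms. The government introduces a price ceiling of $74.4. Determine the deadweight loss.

$49.73 million

Demand slope = (51.55 − 122.95)/(147 − 28) = −0.6, so P = 139.75 − 0.6Q.
Supply slope = (120.6 − 25.4)/(147 − 28) = 0.8, so P = 3 + 0.8Q.
Competitive equilibrium: 139.75 − 0.6Q = 3 + 0.8Q → Q* = 97.6786, P* = 81.1429.
At the ceiling P = 74.4, quantity supplied = (74.4 − 3)/0.8 = 89.25.
Willingness to pay at Q' = 89.25: 139.75 − 0.6·89.25 = 86.2.
ΔQ = 97.6786 − 89.25 = 8.4286; wedge = 86.2 − 74.4 = 11.8.
Deadweight loss = ½ × 8.4286 × 11.8 = $49.73 million.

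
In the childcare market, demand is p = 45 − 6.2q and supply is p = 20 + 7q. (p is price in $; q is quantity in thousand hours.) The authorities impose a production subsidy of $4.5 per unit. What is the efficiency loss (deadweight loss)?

Competitive equilibrium: 45 − 6.2q = 20 + 7q → q* = 1.8939, p* = 33.2576.
The subsidy lowers effective supply by 4.5: p = 15.5 + 7q.
New quantity: 45 − 6.2q = 15.5 + 7q → q' = 2.2348.
Overproduction Δq = 2.2348 − 1.8939 = 0.3409; wedge = subsidy = 4.5.
Welfare loss = ½ × 0.3409 × 4.5 = $0.77 thousand.

$0.77 thousand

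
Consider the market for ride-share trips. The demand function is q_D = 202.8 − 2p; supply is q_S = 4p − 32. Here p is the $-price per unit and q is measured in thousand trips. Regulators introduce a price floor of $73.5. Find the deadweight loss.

$1771.60 thousand

In inverse form: demand p = 101.4 − 0.5q, supply p = 8 + 0.25q.
Competitive equilibrium: 101.4 − 0.5q = 8 + 0.25q → q* = 124.5333, p* = 39.1333.
At the floor p = 73.5, quantity demanded = (101.4 − 73.5)/0.5 = 55.8.
Sellers' marginal cost at q' = 55.8: 8 + 0.25·55.8 = 21.95.
Δq = 124.5333 − 55.8 = 68.7333; wedge = 73.5 − 21.95 = 51.55.
Welfare loss = ½ × 68.7333 × 51.55 = $1771.60 thousand.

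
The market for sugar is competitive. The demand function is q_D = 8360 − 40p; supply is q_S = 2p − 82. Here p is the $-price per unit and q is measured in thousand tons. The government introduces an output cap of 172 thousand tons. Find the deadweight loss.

$5749.80 thousand

In inverse form: demand p = 209 − 0.025q, supply p = 41 + 0.5q.
Competitive equilibrium: 209 − 0.025q = 41 + 0.5q → q* = 320, p* = 201.
At q = 172: demand price = 209 − 0.025·172 = 204.7; supply price = 41 + 0.5·172 = 127.
Δq = 320 − 172 = 148; wedge = 204.7 − 127 = 77.7.
The triangle = ½ × 148 × 77.7 = $5749.80 thousand.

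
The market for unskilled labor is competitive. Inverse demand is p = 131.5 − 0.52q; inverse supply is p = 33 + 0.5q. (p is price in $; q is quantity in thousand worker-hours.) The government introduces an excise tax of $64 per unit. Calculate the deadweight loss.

$2007.84 thousand

Competitive equilibrium: 131.5 − 0.52q = 33 + 0.5q → q* = 96.5686, p* = 81.2843.
With the tax, the buyer price exceeds the seller price by 64: (131.5 − 0.52q) − (33 + 0.5q) = 64 → q' = 33.8235.
Δq = 96.5686 − 33.8235 = 62.7451; the wedge equals the tax, 64.
Deadweight loss = ½ × 62.7451 × 64 = $2007.84 thousand.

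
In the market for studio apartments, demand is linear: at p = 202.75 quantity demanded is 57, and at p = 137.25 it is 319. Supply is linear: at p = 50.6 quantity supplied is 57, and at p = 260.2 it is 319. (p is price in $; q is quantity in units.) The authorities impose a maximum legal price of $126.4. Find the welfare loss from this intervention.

Demand slope = (137.25 − 202.75)/(319 − 57) = −0.25, so p = 217 − 0.25q.
Supply slope = (260.2 − 50.6)/(319 − 57) = 0.8, so p = 5 + 0.8q.
Competitive equilibrium: 217 − 0.25q = 5 + 0.8q → q* = 201.9048, p* = 166.5238.
At the ceiling p = 126.4, quantity supplied = (126.4 − 5)/0.8 = 151.75.
Willingness to pay at q' = 151.75: 217 − 0.25·151.75 = 179.0625.
Δq = 201.9048 − 151.75 = 50.1548; wedge = 179.0625 − 126.4 = 52.6625.
Deadweight loss = ½ × 50.1548 × 52.6625 = $1320.64.

$1320.64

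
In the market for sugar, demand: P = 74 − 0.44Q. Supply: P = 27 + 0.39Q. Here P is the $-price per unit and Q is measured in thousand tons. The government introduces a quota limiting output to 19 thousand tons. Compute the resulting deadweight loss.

$587.54 thousand

Competitive equilibrium: 74 − 0.44Q = 27 + 0.39Q → Q* = 56.6265, P* = 49.0843.
At Q = 19: demand price = 74 − 0.44·19 = 65.64; supply price = 27 + 0.39·19 = 34.41.
ΔQ = 56.6265 − 19 = 37.6265; wedge = 65.64 − 34.41 = 31.23.
Welfare loss = ½ × 37.6265 × 31.23 = $587.54 thousand.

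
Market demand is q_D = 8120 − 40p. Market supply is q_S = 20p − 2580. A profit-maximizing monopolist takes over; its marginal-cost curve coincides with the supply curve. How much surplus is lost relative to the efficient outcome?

2281.67

In inverse form: demand p = 203 − 0.025q, supply p = 129 + 0.05q.
Competitive equilibrium: 203 − 0.025q = 129 + 0.05q → q* = 986.6667, p* = 178.3333.
Marginal revenue: MR = 203 − 0.05q. Set MR = MC: 203 − 0.05q = 129 + 0.05q → q_m = 740.
Price p_m = 203 − 0.025·740 = 184.5; MC(q_m) = 129 + 0.05·740 = 166.
Competitive q* = 986.6667, so Δq = 246.6667; wedge = 184.5 − 166 = 18.5.
DWL = ½ × 246.6667 × 18.5 = 2281.67.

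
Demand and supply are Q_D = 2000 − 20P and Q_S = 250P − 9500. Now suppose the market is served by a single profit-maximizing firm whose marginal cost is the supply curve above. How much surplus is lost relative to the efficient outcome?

In inverse form: demand P = 100 − 0.05Q, supply P = 38 + 0.004Q.
Competitive equilibrium: 100 − 0.05Q = 38 + 0.004Q → Q* = 1148.1481, P* = 42.5926.
Marginal revenue: MR = 100 − 0.1Q. Set MR = MC: 100 − 0.1Q = 38 + 0.004Q → Q_m = 596.1538.
Price P_m = 100 − 0.05·596.1538 = 70.1923; MC(Q_m) = 38 + 0.004·596.1538 = 40.3846.
Competitive Q* = 1148.1481, so ΔQ = 551.9943; wedge = 70.1923 − 40.3846 = 29.8077.
DWL = ½ × 551.9943 × 29.8077 = 8226.84.

8226.84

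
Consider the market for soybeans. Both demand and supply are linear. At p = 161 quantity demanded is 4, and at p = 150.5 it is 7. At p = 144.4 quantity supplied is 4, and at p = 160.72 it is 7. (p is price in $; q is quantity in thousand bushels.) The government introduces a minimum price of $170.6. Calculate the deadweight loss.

$94.57 thousand

Demand slope = (150.5 − 161)/(7 − 4) = −3.5, so p = 175 − 3.5q.
Supply slope = (160.72 − 144.4)/(7 − 4) = 5.44, so p = 122.64 + 5.44q.
Competitive equilibrium: 175 − 3.5q = 122.64 + 5.44q → q* = 5.8568, p* = 154.5011.
At the floor p = 170.6, quantity demanded = (175 − 170.6)/3.5 = 1.2571.
Sellers' marginal cost at q' = 1.2571: 122.64 + 5.44·1.2571 = 129.4786.
Δq = 5.8568 − 1.2571 = 4.5997; wedge = 170.6 − 129.4786 = 41.1214.
Welfare loss = ½ × 4.5997 × 41.1214 = $94.57 thousand.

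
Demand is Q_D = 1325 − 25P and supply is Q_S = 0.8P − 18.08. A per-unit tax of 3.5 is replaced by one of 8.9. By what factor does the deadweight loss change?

6.466

In inverse form: demand P = 53 − 0.04Q, supply P = 22.6 + 1.25Q.
Competitive equilibrium: 53 − 0.04Q = 22.6 + 1.25Q → Q* = 23.5659, P* = 52.0574.
For a per-unit tax t: ΔQ = t/1.29, so DWL = ½·t·(t/1.29) = t²/2.58.
At t = 3.5: DWL = 4.748. At t = 8.9: DWL = 30.702.
Ratio = (8.9/3.5)² = 6.466.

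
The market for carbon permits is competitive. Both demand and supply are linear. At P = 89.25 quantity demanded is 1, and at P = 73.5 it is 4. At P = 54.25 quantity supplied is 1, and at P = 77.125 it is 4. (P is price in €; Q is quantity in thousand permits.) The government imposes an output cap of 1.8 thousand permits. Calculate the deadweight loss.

Demand slope = (73.5 − 89.25)/(4 − 1) = −5.25, so P = 94.5 − 5.25Q.
Supply slope = (77.125 − 54.25)/(4 − 1) = 7.625, so P = 46.625 + 7.625Q.
Competitive equilibrium: 94.5 − 5.25Q = 46.625 + 7.625Q → Q* = 3.7184, P* = 74.9782.
At Q = 1.8: demand price = 94.5 − 5.25·1.8 = 85.05; supply price = 46.625 + 7.625·1.8 = 60.35.
ΔQ = 3.7184 − 1.8 = 1.9184; wedge = 85.05 − 60.35 = 24.7.
Deadweight loss = ½ × 1.9184 × 24.7 = €23.69 thousand.

€23.69 thousand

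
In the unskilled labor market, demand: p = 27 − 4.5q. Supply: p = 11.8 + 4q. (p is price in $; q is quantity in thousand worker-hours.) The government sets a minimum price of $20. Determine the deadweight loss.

$0.23 thousand

Competitive equilibrium: 27 − 4.5q = 11.8 + 4q → q* = 1.7882, p* = 18.9529.
At the floor p = 20, quantity demanded = (27 − 20)/4.5 = 1.5556.
Sellers' marginal cost at q' = 1.5556: 11.8 + 4·1.5556 = 18.0224.
Δq = 1.7882 − 1.5556 = 0.2326; wedge = 20 − 18.0224 = 1.9776.
The triangle = ½ × 0.2326 × 1.9776 = $0.23 thousand.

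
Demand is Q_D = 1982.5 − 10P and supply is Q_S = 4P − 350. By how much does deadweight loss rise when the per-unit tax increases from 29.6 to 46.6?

In inverse form: demand P = 198.25 − 0.1Q, supply P = 87.5 + 0.25Q.
Competitive equilibrium: 198.25 − 0.1Q = 87.5 + 0.25Q → Q* = 316.4286, P* = 166.6071.
For a per-unit tax t: ΔQ = t/0.35, so DWL = ½·t·(t/0.35) = t²/0.7.
At t = 29.6: DWL = 1251.657. At t = 46.6: DWL = 3102.229.
Increase = 3102.229 − 1251.657 = 1850.57.

1850.57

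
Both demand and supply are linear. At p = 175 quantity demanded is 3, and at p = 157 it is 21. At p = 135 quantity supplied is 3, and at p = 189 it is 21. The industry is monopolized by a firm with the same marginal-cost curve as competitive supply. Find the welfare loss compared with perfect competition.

Demand slope = (157 − 175)/(21 − 3) = −1, so p = 178 − q.
Supply slope = (189 − 135)/(21 − 3) = 3, so p = 126 + 3q.
Competitive equilibrium: 178 − q = 126 + 3q → q* = 13, p* = 165.
Marginal revenue: MR = 178 − 2q. Set MR = MC: 178 − 2q = 126 + 3q → q_m = 10.4.
Price p_m = 178 − 1·10.4 = 167.6; MC(q_m) = 126 + 3·10.4 = 157.2.
Competitive q* = 13, so Δq = 2.6; wedge = 167.6 − 157.2 = 10.4.
Deadweight loss = ½ × 2.6 × 10.4 = 13.52.

13.52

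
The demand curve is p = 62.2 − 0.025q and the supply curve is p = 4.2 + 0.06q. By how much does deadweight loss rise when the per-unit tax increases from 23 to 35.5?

4301.47

Competitive equilibrium: 62.2 − 0.025q = 4.2 + 0.06q → q* = 682.3529, p* = 45.1412.
For a per-unit tax t: Δq = t/0.085, so DWL = ½·t·(t/0.085) = t²/0.17.
At t = 23: DWL = 3111.765. At t = 35.5: DWL = 7413.235.
Increase = 7413.235 − 3111.765 = 4301.47.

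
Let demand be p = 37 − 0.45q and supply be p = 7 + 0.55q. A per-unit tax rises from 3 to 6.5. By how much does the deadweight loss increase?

Competitive equilibrium: 37 − 0.45q = 7 + 0.55q → q* = 30, p* = 23.5.
For a per-unit tax t: Δq = t/1, so DWL = ½·t·(t/1) = t²/2.
At t = 3: DWL = 4.5. At t = 6.5: DWL = 21.125.
Increase = 21.125 − 4.5 = 16.625.

16.625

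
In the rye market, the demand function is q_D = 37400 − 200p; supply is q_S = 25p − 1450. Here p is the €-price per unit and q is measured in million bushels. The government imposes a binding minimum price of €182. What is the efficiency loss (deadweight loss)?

€78400 million

In inverse form: demand p = 187 − 0.005q, supply p = 58 + 0.04q.
Competitive equilibrium: 187 − 0.005q = 58 + 0.04q → q* = 2866.6667, p* = 172.6667.
At the floor p = 182, quantity demanded = (187 − 182)/0.005 = 1000.
Sellers' marginal cost at q' = 1000: 58 + 0.04·1000 = 98.
Δq = 2866.6667 − 1000 = 1866.6667; wedge = 182 − 98 = 84.
The triangle = ½ × 1866.6667 × 84 = €78400 million.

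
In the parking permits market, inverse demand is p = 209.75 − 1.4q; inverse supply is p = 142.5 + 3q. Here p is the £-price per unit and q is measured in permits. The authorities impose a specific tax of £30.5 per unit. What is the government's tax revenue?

Competitive equilibrium: 209.75 − 1.4q = 142.5 + 3q → q* = 15.28409, p* = 188.35227.
With the tax, the buyer price exceeds the seller price by 30.5: (209.75 − 1.4q) − (142.5 + 3q) = 30.5 → q' = 8.35227.
Tax revenue = 30.5 × 8.35227 = £254.74.

£254.74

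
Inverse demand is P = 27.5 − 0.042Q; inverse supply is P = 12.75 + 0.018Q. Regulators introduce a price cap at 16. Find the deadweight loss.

127.84

Competitive equilibrium: 27.5 − 0.042Q = 12.75 + 0.018Q → Q* = 245.8333, P* = 17.175.
At the ceiling P = 16, quantity supplied = (16 − 12.75)/0.018 = 180.5556.
Willingness to pay at Q' = 180.5556: 27.5 − 0.042·180.5556 = 19.9167.
ΔQ = 245.8333 − 180.5556 = 65.2777; wedge = 19.9167 − 16 = 3.9167.
The triangle = ½ × 65.2777 × 3.9167 = 127.84.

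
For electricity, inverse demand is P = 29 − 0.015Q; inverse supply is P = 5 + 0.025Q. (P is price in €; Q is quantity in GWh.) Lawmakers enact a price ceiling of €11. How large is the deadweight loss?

€2592

Competitive equilibrium: 29 − 0.015Q = 5 + 0.025Q → Q* = 600, P* = 20.
At the ceiling P = 11, quantity supplied = (11 − 5)/0.025 = 240.
Willingness to pay at Q' = 240: 29 − 0.015·240 = 25.4.
ΔQ = 600 − 240 = 360; wedge = 25.4 − 11 = 14.4.
DWL = ½ × 360 × 14.4 = €2592.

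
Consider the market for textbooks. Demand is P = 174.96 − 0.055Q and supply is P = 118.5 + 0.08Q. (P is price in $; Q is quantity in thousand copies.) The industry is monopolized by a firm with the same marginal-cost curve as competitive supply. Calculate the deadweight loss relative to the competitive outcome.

$989.32 thousand

Competitive equilibrium: 174.96 − 0.055Q = 118.5 + 0.08Q → Q* = 418.2222, P* = 151.9578.
Marginal revenue: MR = 174.96 − 0.11Q. Set MR = MC: 174.96 − 0.11Q = 118.5 + 0.08Q → Q_m = 297.1579.
Price P_m = 174.96 − 0.055·297.1579 = 158.6163; MC(Q_m) = 118.5 + 0.08·297.1579 = 142.2726.
Competitive Q* = 418.2222, so ΔQ = 121.0643; wedge = 158.6163 − 142.2726 = 16.3437.
DWL = ½ × 121.0643 × 16.3437 = $989.32 thousand.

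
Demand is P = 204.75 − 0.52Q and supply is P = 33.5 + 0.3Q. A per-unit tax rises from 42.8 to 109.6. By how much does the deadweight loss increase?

6207.51

Competitive equilibrium: 204.75 − 0.52Q = 33.5 + 0.3Q → Q* = 208.8415, P* = 96.1524.
For a per-unit tax t: ΔQ = t/0.82, so DWL = ½·t·(t/0.82) = t²/1.64.
At t = 42.8: DWL = 1116.976. At t = 109.6: DWL = 7324.488.
Increase = 7324.488 − 1116.976 = 6207.51.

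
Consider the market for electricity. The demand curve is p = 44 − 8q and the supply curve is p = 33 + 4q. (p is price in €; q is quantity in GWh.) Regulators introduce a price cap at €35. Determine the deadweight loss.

Competitive equilibrium: 44 − 8q = 33 + 4q → q* = 0.9167, p* = 36.6667.
At the ceiling p = 35, quantity supplied = (35 − 33)/4 = 0.5.
Willingness to pay at q' = 0.5: 44 − 8·0.5 = 40.
Δq = 0.9167 − 0.5 = 0.4167; wedge = 40 − 35 = 5.
Deadweight loss = ½ × 0.4167 × 5 = €1.04.

€1.04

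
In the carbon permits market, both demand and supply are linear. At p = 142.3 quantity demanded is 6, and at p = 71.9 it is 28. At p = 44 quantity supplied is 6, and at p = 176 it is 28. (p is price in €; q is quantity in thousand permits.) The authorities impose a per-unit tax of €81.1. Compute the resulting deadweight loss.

€357.46 thousand

Demand slope = (71.9 − 142.3)/(28 − 6) = −3.2, so p = 161.5 − 3.2q.
Supply slope = (176 − 44)/(28 − 6) = 6, so p = 8 + 6q.
Competitive equilibrium: 161.5 − 3.2q = 8 + 6q → q* = 16.6848, p* = 108.1087.
With the tax, the buyer price exceeds the seller price by 81.1: (161.5 − 3.2q) − (8 + 6q) = 81.1 → q' = 7.8696.
Δq = 16.6848 − 7.8696 = 8.8152; the wedge equals the tax, 81.1.
Welfare loss = ½ × 8.8152 × 81.1 = €357.46 thousand.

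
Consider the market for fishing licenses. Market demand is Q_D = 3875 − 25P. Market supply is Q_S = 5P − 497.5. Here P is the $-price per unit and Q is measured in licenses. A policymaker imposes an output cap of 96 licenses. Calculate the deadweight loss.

$2195.11

In inverse form: demand P = 155 − 0.04Q, supply P = 99.5 + 0.2Q.
Competitive equilibrium: 155 − 0.04Q = 99.5 + 0.2Q → Q* = 231.25, P* = 145.75.
At Q = 96: demand price = 155 − 0.04·96 = 151.16; supply price = 99.5 + 0.2·96 = 118.7.
ΔQ = 231.25 − 96 = 135.25; wedge = 151.16 − 118.7 = 32.46.
Welfare loss = ½ × 135.25 × 32.46 = $2195.11.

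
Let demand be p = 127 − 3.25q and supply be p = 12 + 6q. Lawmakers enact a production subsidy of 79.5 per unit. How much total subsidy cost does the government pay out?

Competitive equilibrium: 127 − 3.25q = 12 + 6q → q* = 12.4324, p* = 86.5946.
The subsidy lowers effective supply by 79.5: p = 6q − 67.5.
New quantity: 127 − 3.25q = 6q − 67.5 → q' = 21.027.
Total subsidy cost = 79.5 × 21.027 = 1671.65.

1671.65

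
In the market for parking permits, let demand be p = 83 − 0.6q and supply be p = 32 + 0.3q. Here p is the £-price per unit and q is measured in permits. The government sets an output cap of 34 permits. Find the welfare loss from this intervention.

£231.20

Competitive equilibrium: 83 − 0.6q = 32 + 0.3q → q* = 56.6667, p* = 49.
At q = 34: demand price = 83 − 0.6·34 = 62.6; supply price = 32 + 0.3·34 = 42.2.
Δq = 56.6667 − 34 = 22.6667; wedge = 62.6 − 42.2 = 20.4.
The triangle = ½ × 22.6667 × 20.4 = £231.20.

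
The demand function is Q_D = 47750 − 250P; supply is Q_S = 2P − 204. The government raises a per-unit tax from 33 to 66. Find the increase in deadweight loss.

3241.07

In inverse form: demand P = 191 − 0.004Q, supply P = 102 + 0.5Q.
Competitive equilibrium: 191 − 0.004Q = 102 + 0.5Q → Q* = 176.5873, P* = 190.2937.
For a per-unit tax t: ΔQ = t/0.504, so DWL = ½·t·(t/0.504) = t²/1.008.
At t = 33: DWL = 1080.357. At t = 66: DWL = 4321.429.
Increase = 4321.429 − 1080.357 = 3241.07.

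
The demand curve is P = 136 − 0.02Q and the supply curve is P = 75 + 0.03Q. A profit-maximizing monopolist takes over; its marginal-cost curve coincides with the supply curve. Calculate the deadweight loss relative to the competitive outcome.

3037.55

Competitive equilibrium: 136 − 0.02Q = 75 + 0.03Q → Q* = 1220, P* = 111.6.
Marginal revenue: MR = 136 − 0.04Q. Set MR = MC: 136 − 0.04Q = 75 + 0.03Q → Q_m = 871.42857.
Price P_m = 136 − 0.02·871.42857 = 118.57143; MC(Q_m) = 75 + 0.03·871.42857 = 101.14286.
Competitive Q* = 1220, so ΔQ = 348.57143; wedge = 118.57143 − 101.14286 = 17.42857.
The triangle = ½ × 348.57143 × 17.42857 = 3037.55.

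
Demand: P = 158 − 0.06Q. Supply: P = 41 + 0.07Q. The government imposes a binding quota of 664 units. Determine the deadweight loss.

3620.24

Competitive equilibrium: 158 − 0.06Q = 41 + 0.07Q → Q* = 900, P* = 104.
At Q = 664: demand price = 158 − 0.06·664 = 118.16; supply price = 41 + 0.07·664 = 87.48.
ΔQ = 900 − 664 = 236; wedge = 118.16 − 87.48 = 30.68.
Welfare loss = ½ × 236 × 30.68 = 3620.24.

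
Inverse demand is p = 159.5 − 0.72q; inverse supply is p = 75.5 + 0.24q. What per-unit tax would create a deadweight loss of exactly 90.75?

13.2

Competitive equilibrium: 159.5 − 0.72q = 75.5 + 0.24q → q* = 87.5, p* = 96.5.
A tax t gives Δq = t/0.96 and wedge t, so DWL = t²/1.92.
t²/1.92 = 90.75 → t² = 174.24 → t = 13.2.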